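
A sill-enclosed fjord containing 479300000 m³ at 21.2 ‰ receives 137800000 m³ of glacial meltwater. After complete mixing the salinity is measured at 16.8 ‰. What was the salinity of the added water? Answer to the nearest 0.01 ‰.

1.50 ‰

Salt balance: 479,300,000×21.2 + 137,800,000×S = 617,100,000×16.8
10,161,160,000 + 137,800,000·S = 10,367,280,000
S = (10,367,280,000 − 10,161,160,000) / 137,800,000 = 1.4958 ‰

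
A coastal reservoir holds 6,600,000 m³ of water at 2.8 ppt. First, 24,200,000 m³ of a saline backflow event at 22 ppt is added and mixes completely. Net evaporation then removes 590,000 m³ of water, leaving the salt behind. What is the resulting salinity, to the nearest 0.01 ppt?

18.24 ppt

After mixing: salt = 6,600,000×2.8 + 24,200,000×22 = 550,880,000; volume = 30,800,000 m³
After evaporation: salt unchanged = 550,880,000; volume = 30,800,000 − 590,000 = 30,210,000 m³
S = 550,880,000 / 30,210,000 = 18.235 ppt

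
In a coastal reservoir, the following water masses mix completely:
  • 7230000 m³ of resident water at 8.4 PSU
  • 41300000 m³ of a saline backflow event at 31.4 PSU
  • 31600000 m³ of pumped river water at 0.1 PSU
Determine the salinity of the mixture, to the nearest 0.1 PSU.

17.0 PSU

By conservation of dissolved salt,
salt = 7,230,000×8.4 + 41,300,000×31.4 + 31,600,000×0.1 = 60,732,000 + 1,296,820,000 + 3,160,000 = 1,360,712,000
volume = 7,230,000 + 41,300,000 + 31,600,000 = 80,130,000 m³
S = 1,360,712,000 / 80,130,000 = 16.981 PSU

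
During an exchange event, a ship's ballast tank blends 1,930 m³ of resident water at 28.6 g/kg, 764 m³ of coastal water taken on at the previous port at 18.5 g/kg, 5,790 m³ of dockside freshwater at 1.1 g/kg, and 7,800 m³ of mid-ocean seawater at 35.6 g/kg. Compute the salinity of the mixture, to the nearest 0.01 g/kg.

By conservation of dissolved salt,
salt = 1,930×28.6 + 764×18.5 + 5,790×1.1 + 7,800×35.6 = 55,198 + 14,134 + 6,369 + 277,680 = 353,381
volume = 1,930 + 764 + 5,790 + 7,800 = 16,284 m³
S = 353,381 / 16,284 = 21.7011 g/kg

21.70 g/kg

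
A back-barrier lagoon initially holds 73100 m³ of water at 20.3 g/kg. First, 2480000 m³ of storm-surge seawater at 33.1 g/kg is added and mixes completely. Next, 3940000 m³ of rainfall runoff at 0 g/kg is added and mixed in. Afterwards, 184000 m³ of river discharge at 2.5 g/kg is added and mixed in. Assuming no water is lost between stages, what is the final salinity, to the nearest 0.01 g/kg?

Salt balance:
Initial salt = 73,100×20.3 = 1,483,930
After stage 1: salt = 1,483,930 + 2,480,000×33.1 = 83,571,930; volume = 2,553,100 m³; S = 32.734 g/kg
After stage 2: salt = 83,571,930 + 3,940,000×0 = 83,571,930; volume = 6,493,100 m³; S = 12.871 g/kg
After stage 3: salt = 83,571,930 + 184,000×2.5 = 84,031,930; volume = 6,677,100 m³
S = 84,031,930 / 6,677,100 = 12.5851 g/kg

12.59 g/kg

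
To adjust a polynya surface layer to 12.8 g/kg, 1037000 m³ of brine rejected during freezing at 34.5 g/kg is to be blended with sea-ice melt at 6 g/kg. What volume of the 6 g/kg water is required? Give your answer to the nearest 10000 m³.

Salt balance: 1,037,000×34.5 + V×6 = (1,037,000+V)×12.8
35,776,500 + 6V = 13,273,600 + 12.8V
22,502,900 = 6.8V
V = 3,309,250 m³

3310000 m³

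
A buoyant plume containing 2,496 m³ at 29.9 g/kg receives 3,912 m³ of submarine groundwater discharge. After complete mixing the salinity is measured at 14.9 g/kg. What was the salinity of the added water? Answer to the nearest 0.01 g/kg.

5.33 g/kg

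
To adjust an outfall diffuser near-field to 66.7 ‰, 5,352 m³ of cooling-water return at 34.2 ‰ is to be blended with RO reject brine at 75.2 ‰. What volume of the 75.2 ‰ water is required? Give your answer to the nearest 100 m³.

Salt balance: 5,352×34.2 + V×75.2 = (5,352+V)×66.7
183,038.4 + 75.2V = 356,978.4 + 66.7V
173,940 = 8.5V
V = 20,463.53 m³

20500 m³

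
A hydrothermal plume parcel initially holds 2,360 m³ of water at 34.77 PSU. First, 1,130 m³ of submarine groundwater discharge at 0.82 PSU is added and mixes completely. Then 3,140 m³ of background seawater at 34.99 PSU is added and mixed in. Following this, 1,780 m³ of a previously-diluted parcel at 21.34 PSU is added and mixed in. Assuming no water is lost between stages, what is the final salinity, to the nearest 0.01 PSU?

Total salt / total volume:
Initial salt = 2,360×34.77 = 82,057.2
After stage 1: salt = 82,057.2 + 1,130×0.82 = 82,983.8; volume = 3,490 m³; S = 23.778 PSU
After stage 2: salt = 82,983.8 + 3,140×34.99 = 192,852.4; volume = 6,630 m³; S = 29.088 PSU
After stage 3: salt = 192,852.4 + 1,780×21.34 = 230,837.6; volume = 8,410 m³
S = 230,837.6 / 8,410 = 27.448 PSU

27.45 PSU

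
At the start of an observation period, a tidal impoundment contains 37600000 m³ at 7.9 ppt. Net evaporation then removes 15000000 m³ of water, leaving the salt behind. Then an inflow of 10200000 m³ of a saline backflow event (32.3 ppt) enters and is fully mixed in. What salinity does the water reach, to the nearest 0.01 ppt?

After evaporation: salt = 37,600,000×7.9 = 297,040,000; volume = 37,600,000 − 15,000,000 = 22,600,000 m³
After mixing: salt = 297,040,000 + 10,200,000×32.3 = 626,500,000; volume = 22,600,000 + 10,200,000 = 32,800,000 m³
S = 626,500,000 / 32,800,000 = 19.1006 ppt

19.10 ppt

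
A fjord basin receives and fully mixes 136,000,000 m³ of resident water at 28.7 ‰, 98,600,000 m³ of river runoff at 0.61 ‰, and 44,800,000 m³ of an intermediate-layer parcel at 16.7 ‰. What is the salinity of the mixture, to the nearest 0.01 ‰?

Conserving salt mass:
salt = 136,000,000×28.7 + 98,600,000×0.61 + 44,800,000×16.7 = 3,903,200,000 + 60,146,000 + 748,160,000 = 4,711,506,000
volume = 136,000,000 + 98,600,000 + 44,800,000 = 279,400,000 m³
S = 4,711,506,000 / 279,400,000 = 16.8629 ‰

16.86 ‰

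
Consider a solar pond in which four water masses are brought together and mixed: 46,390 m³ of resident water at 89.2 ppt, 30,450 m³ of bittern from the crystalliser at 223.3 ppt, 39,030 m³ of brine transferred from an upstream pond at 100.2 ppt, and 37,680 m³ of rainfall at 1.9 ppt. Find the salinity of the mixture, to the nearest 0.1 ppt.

97.2 ppt

Total salt / total volume:
salt = 46,390×89.2 + 30,450×223.3 + 39,030×100.2 + 37,680×1.9 = 4,137,988 + 6,799,485 + 3,910,806 + 71,592 = 14,919,871
volume = 46,390 + 30,450 + 39,030 + 37,680 = 153,550 m³
S = 14,919,871 / 153,550 = 97.166 ppt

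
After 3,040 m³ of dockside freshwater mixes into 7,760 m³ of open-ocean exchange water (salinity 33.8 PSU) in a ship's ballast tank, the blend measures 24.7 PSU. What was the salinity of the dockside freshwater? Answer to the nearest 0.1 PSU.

1.5 PSU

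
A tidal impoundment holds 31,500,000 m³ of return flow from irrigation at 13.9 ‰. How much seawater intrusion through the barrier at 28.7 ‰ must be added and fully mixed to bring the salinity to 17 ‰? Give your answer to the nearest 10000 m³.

8350000 m³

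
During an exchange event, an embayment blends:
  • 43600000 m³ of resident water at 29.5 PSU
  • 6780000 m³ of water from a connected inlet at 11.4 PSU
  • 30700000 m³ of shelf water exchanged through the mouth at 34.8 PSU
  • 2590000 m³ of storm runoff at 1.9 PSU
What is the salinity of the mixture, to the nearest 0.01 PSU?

29.12 PSU

By conservation of dissolved salt,
salt = 43,600,000×29.5 + 6,780,000×11.4 + 30,700,000×34.8 + 2,590,000×1.9 = 1,286,200,000 + 77,292,000 + 1,068,360,000 + 4,921,000 = 2,436,773,000
volume = 43,600,000 + 6,780,000 + 30,700,000 + 2,590,000 = 83,670,000 m³
S = 2,436,773,000 / 83,670,000 = 29.1236 PSU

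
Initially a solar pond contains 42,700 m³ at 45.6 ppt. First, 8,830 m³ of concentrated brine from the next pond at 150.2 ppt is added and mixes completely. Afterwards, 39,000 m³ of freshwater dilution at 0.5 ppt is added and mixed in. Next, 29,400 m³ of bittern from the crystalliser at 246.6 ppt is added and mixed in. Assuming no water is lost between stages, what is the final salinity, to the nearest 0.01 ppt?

Salt balance:
Initial salt = 42,700×45.6 = 1,947,120
After stage 1: salt = 1,947,120 + 8,830×150.2 = 3,273,386; volume = 51,530 m³; S = 63.524 ppt
After stage 2: salt = 3,273,386 + 39,000×0.5 = 3,292,886; volume = 90,530 m³; S = 36.373 ppt
After stage 3: salt = 3,292,886 + 29,400×246.6 = 10,542,926; volume = 119,930 m³
S = 10,542,926 / 119,930 = 87.909 ppt

87.91 ppt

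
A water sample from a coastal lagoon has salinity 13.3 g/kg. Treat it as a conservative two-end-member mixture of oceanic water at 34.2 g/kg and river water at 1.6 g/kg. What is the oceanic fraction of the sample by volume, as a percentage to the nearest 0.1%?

35.9%

Let g be the oceanic fraction. Salt balance per unit volume:
g×34.2 + (1−g)×1.6 = 13.3
g = (13.3 − 1.6) / (34.2 − 1.6) = 11.7/32.6 = 0.3589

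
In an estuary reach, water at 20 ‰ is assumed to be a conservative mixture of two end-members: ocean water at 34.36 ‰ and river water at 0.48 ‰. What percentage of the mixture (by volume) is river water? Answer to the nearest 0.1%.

Let f be the freshwater fraction. Salt balance per unit volume:
f×0.48 + (1−f)×34.36 = 20
f = (34.36 − 20) / (34.36 − 0.48) = 14.36/33.88 = 0.4238

42.4%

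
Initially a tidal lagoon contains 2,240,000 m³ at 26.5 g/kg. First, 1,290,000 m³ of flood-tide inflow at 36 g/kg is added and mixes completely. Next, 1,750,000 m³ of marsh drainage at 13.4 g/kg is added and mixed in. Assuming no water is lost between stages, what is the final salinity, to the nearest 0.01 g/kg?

Weighted by volume,
Initial salt = 2,240,000×26.5 = 59,360,000
After stage 1: salt = 59,360,000 + 1,290,000×36 = 105,800,000; volume = 3,530,000 m³; S = 29.972 g/kg
After stage 2: salt = 105,800,000 + 1,750,000×13.4 = 129,250,000; volume = 5,280,000 m³
S = 129,250,000 / 5,280,000 = 24.4792 g/kg

24.48 g/kg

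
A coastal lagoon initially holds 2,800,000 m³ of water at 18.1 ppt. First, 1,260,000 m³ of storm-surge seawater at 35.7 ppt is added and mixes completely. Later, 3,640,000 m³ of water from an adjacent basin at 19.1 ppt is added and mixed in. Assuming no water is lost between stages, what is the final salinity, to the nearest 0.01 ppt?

21.45 ppt

Conserving salt mass:
Initial salt = 2,800,000×18.1 = 50,680,000
After stage 1: salt = 50,680,000 + 1,260,000×35.7 = 95,662,000; volume = 4,060,000 m³; S = 23.562 ppt
After stage 2: salt = 95,662,000 + 3,640,000×19.1 = 165,186,000; volume = 7,700,000 m³
S = 165,186,000 / 7,700,000 = 21.4527 ppt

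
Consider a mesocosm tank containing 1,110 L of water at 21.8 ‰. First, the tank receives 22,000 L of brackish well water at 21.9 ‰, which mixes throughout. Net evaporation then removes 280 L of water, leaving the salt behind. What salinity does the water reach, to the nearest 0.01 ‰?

22.16 ‰

After mixing: salt = 1,110×21.8 + 22,000×21.9 = 505,998; volume = 23,110 L
After evaporation: salt unchanged = 505,998; volume = 23,110 − 280 = 22,830 L
S = 505,998 / 22,830 = 22.1637 ‰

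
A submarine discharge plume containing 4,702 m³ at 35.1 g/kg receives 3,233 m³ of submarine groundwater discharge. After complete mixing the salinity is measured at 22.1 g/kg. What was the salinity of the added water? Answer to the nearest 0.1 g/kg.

3.2 g/kg

Salt balance: 4,702×35.1 + 3,233×S = 7,935×22.1
165,040.2 + 3,233·S = 175,363.5
S = (175,363.5 − 165,040.2) / 3,233 = 3.1931 g/kg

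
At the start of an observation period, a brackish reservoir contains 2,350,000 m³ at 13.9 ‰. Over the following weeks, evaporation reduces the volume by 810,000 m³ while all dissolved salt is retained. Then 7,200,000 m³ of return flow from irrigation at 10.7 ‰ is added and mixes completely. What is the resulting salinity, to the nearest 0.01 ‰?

12.55 ‰

After evaporation: salt = 2,350,000×13.9 = 32,665,000; volume = 2,350,000 − 810,000 = 1,540,000 m³
After mixing: salt = 32,665,000 + 7,200,000×10.7 = 109,705,000; volume = 1,540,000 + 7,200,000 = 8,740,000 m³
S = 109,705,000 / 8,740,000 = 12.5521 ‰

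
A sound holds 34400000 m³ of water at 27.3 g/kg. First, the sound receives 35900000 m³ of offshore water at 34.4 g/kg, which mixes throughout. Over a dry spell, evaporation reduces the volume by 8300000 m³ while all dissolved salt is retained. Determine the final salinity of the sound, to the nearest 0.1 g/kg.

35.1 g/kg

After mixing: salt = 34,400,000×27.3 + 35,900,000×34.4 = 2,174,080,000; volume = 70,300,000 m³
After evaporation: salt unchanged = 2,174,080,000; volume = 70,300,000 − 8,300,000 = 62,000,000 m³
S = 2,174,080,000 / 62,000,000 = 35.0658 g/kg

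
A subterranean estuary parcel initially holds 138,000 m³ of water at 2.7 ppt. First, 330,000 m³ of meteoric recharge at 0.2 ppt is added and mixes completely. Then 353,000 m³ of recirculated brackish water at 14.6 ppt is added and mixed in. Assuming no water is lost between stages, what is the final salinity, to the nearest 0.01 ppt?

6.81 ppt

Conserving salt mass:
Initial salt = 138,000×2.7 = 372,600
After stage 1: salt = 372,600 + 330,000×0.2 = 438,600; volume = 468,000 m³; S = 0.937 ppt
After stage 2: salt = 438,600 + 353,000×14.6 = 5,592,400; volume = 821,000 m³
S = 5,592,400 / 821,000 = 6.8117 ppt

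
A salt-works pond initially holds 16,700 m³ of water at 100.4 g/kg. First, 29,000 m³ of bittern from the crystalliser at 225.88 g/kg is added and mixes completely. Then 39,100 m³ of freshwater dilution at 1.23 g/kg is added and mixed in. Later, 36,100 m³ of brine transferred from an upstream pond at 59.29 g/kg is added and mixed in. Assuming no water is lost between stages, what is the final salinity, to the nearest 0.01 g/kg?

86.15 g/kg

Mass of salt is conserved:
Initial salt = 16,700×100.4 = 1,676,680
After stage 1: salt = 1,676,680 + 29,000×225.88 = 8,227,200; volume = 45,700 m³; S = 180.026 g/kg
After stage 2: salt = 8,227,200 + 39,100×1.23 = 8,275,293; volume = 84,800 m³; S = 97.586 g/kg
After stage 3: salt = 8,275,293 + 36,100×59.29 = 10,415,662; volume = 120,900 m³
S = 10,415,662 / 120,900 = 86.1511 g/kg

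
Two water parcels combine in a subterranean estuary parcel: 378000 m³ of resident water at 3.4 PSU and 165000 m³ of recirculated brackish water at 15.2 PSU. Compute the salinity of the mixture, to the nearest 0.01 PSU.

6.99 PSU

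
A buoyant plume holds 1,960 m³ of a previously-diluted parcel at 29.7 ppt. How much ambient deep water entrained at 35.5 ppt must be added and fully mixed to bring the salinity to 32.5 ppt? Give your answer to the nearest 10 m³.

Salt balance: 1,960×29.7 + V×35.5 = (1,960+V)×32.5
58,212 + 35.5V = 63,700 + 32.5V
5,488 = 3V
V = 1,829.33 m³

1830 m³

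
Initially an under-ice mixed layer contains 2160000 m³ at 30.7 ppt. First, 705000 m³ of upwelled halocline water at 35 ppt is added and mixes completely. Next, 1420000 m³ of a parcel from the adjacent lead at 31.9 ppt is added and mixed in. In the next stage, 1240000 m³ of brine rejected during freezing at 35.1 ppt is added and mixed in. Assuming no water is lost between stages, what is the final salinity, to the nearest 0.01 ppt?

32.54 ppt

By conservation of dissolved salt,
Initial salt = 2,160,000×30.7 = 66,312,000
After stage 1: salt = 66,312,000 + 705,000×35 = 90,987,000; volume = 2,865,000 m³; S = 31.758 ppt
After stage 2: salt = 90,987,000 + 1,420,000×31.9 = 136,285,000; volume = 4,285,000 m³; S = 31.805 ppt
After stage 3: salt = 136,285,000 + 1,240,000×35.1 = 179,809,000; volume = 5,525,000 m³
S = 179,809,000 / 5,525,000 = 32.5446 ppt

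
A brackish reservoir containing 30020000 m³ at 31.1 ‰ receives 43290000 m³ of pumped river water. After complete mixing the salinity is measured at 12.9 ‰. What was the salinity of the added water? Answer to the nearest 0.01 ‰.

0.28 ‰

Salt balance: 30,020,000×31.1 + 43,290,000×S = 73,310,000×12.9
933,622,000 + 43,290,000·S = 945,699,000
S = (945,699,000 − 933,622,000) / 43,290,000 = 0.279 ‰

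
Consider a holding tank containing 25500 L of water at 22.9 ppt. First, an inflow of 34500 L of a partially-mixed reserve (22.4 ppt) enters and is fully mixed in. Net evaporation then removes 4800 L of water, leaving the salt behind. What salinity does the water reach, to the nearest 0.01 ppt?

After mixing: salt = 25,500×22.9 + 34,500×22.4 = 1,356,750; volume = 60,000 L
After evaporation: salt unchanged = 1,356,750; volume = 60,000 − 4,800 = 55,200 L
S = 1,356,750 / 55,200 = 24.5788 ppt

24.58 ppt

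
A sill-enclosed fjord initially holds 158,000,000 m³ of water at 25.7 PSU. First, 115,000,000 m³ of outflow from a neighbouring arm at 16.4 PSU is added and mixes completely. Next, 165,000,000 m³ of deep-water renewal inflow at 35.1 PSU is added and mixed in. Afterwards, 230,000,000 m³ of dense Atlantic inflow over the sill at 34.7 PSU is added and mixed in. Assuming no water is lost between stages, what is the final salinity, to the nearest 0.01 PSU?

29.52 PSU

Salt balance:
Initial salt = 158,000,000×25.7 = 4,060,600,000
After stage 1: salt = 4,060,600,000 + 115,000,000×16.4 = 5,946,600,000; volume = 273,000,000 m³; S = 21.782 PSU
After stage 2: salt = 5,946,600,000 + 165,000,000×35.1 = 11,738,100,000; volume = 438,000,000 m³; S = 26.799 PSU
After stage 3: salt = 11,738,100,000 + 230,000,000×34.7 = 19,719,100,000; volume = 668,000,000 m³
S = 19,719,100,000 / 668,000,000 = 29.5196 PSU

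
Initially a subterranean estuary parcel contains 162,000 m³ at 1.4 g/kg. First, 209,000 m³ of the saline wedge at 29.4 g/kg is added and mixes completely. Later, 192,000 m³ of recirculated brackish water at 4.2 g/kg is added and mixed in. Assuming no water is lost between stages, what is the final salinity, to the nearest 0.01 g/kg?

Weighted by volume,
Initial salt = 162,000×1.4 = 226,800
After stage 1: salt = 226,800 + 209,000×29.4 = 6,371,400; volume = 371,000 m³; S = 17.174 g/kg
After stage 2: salt = 6,371,400 + 192,000×4.2 = 7,177,800; volume = 563,000 m³
S = 7,177,800 / 563,000 = 12.7492 g/kg

12.75 g/kg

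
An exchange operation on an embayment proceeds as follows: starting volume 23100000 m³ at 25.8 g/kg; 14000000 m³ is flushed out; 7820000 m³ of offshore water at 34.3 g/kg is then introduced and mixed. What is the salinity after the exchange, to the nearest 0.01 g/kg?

Remaining after removal: 9,100,000 m³ at 25.8 g/kg (salt = 234,780,000)
After addition: salt = 234,780,000 + 7,820,000×34.3 = 503,006,000; volume = 16,920,000 m³
S = 503,006,000 / 16,920,000 = 29.7285 g/kg

29.73 g/kg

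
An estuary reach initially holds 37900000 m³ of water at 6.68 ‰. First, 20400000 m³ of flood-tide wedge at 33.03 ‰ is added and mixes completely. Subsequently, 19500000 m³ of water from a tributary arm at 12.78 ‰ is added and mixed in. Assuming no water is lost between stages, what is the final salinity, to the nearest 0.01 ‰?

Weighted by volume,
Initial salt = 37,900,000×6.68 = 253,172,000
After stage 1: salt = 253,172,000 + 20,400,000×33.03 = 926,984,000; volume = 58,300,000 m³; S = 15.9 ‰
After stage 2: salt = 926,984,000 + 19,500,000×12.78 = 1,176,194,000; volume = 77,800,000 m³
S = 1,176,194,000 / 77,800,000 = 15.1182 ‰

15.12 ‰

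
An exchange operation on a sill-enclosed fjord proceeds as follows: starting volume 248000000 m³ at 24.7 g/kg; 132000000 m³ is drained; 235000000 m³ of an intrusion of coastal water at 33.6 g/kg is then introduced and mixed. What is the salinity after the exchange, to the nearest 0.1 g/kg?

30.7 g/kg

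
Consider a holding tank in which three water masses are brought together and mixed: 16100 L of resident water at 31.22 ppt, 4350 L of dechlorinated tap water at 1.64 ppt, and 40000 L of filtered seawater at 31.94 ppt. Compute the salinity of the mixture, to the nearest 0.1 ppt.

29.6 ppt

Total salt / total volume:
salt = 16,100×31.22 + 4,350×1.64 + 40,000×31.94 = 502,642 + 7,134 + 1,277,600 = 1,787,376
volume = 16,100 + 4,350 + 40,000 = 60,450 L
S = 1,787,376 / 60,450 = 29.568 ppt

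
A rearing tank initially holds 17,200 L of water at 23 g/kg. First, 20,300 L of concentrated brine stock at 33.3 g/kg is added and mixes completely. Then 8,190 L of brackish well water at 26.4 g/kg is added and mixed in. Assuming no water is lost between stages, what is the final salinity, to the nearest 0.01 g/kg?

Weighted by volume,
Initial salt = 17,200×23 = 395,600
After stage 1: salt = 395,600 + 20,300×33.3 = 1,071,590; volume = 37,500 L; S = 28.576 g/kg
After stage 2: salt = 1,071,590 + 8,190×26.4 = 1,287,806; volume = 45,690 L
S = 1,287,806 / 45,690 = 28.1857 g/kg

28.19 g/kg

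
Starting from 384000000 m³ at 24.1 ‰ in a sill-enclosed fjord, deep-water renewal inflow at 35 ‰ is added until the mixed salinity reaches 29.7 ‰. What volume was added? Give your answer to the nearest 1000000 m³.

Salt balance: 384,000,000×24.1 + V×35 = (384,000,000+V)×29.7
9,254,400,000 + 35V = 11,404,800,000 + 29.7V
2,150,400,000 = 5.3V
V = 405,735,849.06 m³

406000000 m³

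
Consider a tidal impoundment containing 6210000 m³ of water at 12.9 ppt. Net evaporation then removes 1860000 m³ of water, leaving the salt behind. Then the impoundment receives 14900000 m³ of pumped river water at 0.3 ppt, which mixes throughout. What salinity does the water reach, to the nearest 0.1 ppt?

After evaporation: salt = 6,210,000×12.9 = 80,109,000; volume = 6,210,000 − 1,860,000 = 4,350,000 m³
After mixing: salt = 80,109,000 + 14,900,000×0.3 = 84,579,000; volume = 4,350,000 + 14,900,000 = 19,250,000 m³
S = 84,579,000 / 19,250,000 = 4.3937 ppt

4.4 ppt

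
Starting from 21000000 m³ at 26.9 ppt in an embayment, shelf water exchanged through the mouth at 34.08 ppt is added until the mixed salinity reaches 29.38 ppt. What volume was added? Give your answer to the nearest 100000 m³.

Salt balance: 21,000,000×26.9 + V×34.08 = (21,000,000+V)×29.38
564,900,000 + 34.08V = 616,980,000 + 29.38V
52,080,000 = 4.7V
V = 11,080,851.06 m³

11100000 m³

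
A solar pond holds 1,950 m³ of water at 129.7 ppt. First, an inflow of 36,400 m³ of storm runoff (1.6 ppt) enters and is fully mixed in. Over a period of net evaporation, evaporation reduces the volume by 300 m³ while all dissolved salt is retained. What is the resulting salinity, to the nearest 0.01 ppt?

8.18 ppt

After mixing: salt = 1,950×129.7 + 36,400×1.6 = 311,155; volume = 38,350 m³
After evaporation: salt unchanged = 311,155; volume = 38,350 − 300 = 38,050 m³
S = 311,155 / 38,050 = 8.1775 ppt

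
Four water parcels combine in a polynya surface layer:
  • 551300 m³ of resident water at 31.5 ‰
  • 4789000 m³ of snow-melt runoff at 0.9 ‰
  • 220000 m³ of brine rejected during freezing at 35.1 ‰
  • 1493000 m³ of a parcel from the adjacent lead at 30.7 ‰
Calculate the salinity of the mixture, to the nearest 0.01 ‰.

10.67 ‰

Conserving salt mass:
salt = 551,300×31.5 + 4,789,000×0.9 + 220,000×35.1 + 1,493,000×30.7 = 17,365,950 + 4,310,100 + 7,722,000 + 45,835,100 = 75,233,150
volume = 551,300 + 4,789,000 + 220,000 + 1,493,000 = 7,053,300 m³
S = 75,233,150 / 7,053,300 = 10.6664 ‰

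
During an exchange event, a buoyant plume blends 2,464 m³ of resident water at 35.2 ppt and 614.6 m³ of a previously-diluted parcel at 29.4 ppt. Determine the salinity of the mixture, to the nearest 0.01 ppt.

Mass of salt is conserved:
salt = 2,464×35.2 + 614.6×29.4 = 86,732.8 + 18,069.24 = 104,802.04
volume = 2,464 + 614.6 = 3,078.6 m³
S = 104,802.04 / 3,078.6 = 34.0421 ppt

34.04 ppt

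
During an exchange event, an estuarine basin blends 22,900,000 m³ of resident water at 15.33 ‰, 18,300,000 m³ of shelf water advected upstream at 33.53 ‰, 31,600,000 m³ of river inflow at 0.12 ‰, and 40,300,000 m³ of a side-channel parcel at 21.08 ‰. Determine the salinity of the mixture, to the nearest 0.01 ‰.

16.07 ‰

By conservation of dissolved salt,
salt = 22,900,000×15.33 + 18,300,000×33.53 + 31,600,000×0.12 + 40,300,000×21.08 = 351,057,000 + 613,599,000 + 3,792,000 + 849,524,000 = 1,817,972,000
volume = 22,900,000 + 18,300,000 + 31,600,000 + 40,300,000 = 113,100,000 m³
S = 1,817,972,000 / 113,100,000 = 16.074 ‰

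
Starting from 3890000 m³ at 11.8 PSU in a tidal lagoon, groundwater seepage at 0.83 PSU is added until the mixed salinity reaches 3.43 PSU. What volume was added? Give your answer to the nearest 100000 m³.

Salt balance: 3,890,000×11.8 + V×0.83 = (3,890,000+V)×3.43
45,902,000 + 0.83V = 13,342,700 + 3.43V
32,559,300 = 2.6V
V = 12,522,807.69 m³

12500000 m³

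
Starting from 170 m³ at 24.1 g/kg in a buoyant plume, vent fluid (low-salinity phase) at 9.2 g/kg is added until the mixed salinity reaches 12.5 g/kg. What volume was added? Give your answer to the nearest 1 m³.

598 m³

Salt balance: 170×24.1 + V×9.2 = (170+V)×12.5
4,097 + 9.2V = 2,125 + 12.5V
1,972 = 3.3V
V = 597.58 m³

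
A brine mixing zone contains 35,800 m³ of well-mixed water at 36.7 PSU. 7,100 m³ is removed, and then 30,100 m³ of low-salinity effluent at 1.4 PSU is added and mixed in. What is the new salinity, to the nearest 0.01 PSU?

Remaining after removal: 28,700 m³ at 36.7 PSU (salt = 1,053,290)
After addition: salt = 1,053,290 + 30,100×1.4 = 1,095,430; volume = 58,800 m³
S = 1,095,430 / 58,800 = 18.6298 PSU

18.63 PSU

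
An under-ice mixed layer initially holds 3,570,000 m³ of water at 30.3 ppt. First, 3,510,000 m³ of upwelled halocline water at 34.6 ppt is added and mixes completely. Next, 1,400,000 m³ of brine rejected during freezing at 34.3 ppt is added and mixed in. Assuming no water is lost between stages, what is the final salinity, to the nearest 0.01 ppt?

32.74 ppt

Mass of salt is conserved:
Initial salt = 3,570,000×30.3 = 108,171,000
After stage 1: salt = 108,171,000 + 3,510,000×34.6 = 229,617,000; volume = 7,080,000 m³; S = 32.432 ppt
After stage 2: salt = 229,617,000 + 1,400,000×34.3 = 277,637,000; volume = 8,480,000 m³
S = 277,637,000 / 8,480,000 = 32.7402 ppt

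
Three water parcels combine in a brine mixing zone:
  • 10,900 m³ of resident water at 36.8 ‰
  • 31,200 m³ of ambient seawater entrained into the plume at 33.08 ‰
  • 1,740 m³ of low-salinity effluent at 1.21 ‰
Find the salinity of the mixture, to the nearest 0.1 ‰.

Weighted by volume,
salt = 10,900×36.8 + 31,200×33.08 + 1,740×1.21 = 401,120 + 1,032,096 + 2,105.4 = 1,435,321.4
volume = 10,900 + 31,200 + 1,740 = 43,840 m³
S = 1,435,321.4 / 43,840 = 32.74 ‰

32.7 ‰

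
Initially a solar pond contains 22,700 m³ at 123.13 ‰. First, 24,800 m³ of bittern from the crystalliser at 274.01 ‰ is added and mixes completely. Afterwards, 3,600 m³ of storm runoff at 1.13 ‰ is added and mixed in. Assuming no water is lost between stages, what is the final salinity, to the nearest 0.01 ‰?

Weighted by volume,
Initial salt = 22,700×123.13 = 2,795,051
After stage 1: salt = 2,795,051 + 24,800×274.01 = 9,590,499; volume = 47,500 m³; S = 201.905 ‰
After stage 2: salt = 9,590,499 + 3,600×1.13 = 9,594,567; volume = 51,100 m³
S = 9,594,567 / 51,100 = 187.7606 ‰

187.76 ‰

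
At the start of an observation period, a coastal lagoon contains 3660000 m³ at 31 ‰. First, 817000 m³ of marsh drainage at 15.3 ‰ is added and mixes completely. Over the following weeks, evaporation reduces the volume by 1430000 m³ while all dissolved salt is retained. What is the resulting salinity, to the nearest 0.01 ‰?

41.34 ‰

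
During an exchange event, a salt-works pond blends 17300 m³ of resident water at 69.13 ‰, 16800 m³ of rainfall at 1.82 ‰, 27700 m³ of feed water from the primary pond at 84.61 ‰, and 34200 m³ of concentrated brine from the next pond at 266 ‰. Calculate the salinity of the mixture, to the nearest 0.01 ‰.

131.95 ‰

Mass of salt is conserved:
salt = 17,300×69.13 + 16,800×1.82 + 27,700×84.61 + 34,200×266 = 1,195,949 + 30,576 + 2,343,697 + 9,097,200 = 12,667,422
volume = 17,300 + 16,800 + 27,700 + 34,200 = 96,000 m³
S = 12,667,422 / 96,000 = 131.9523 ‰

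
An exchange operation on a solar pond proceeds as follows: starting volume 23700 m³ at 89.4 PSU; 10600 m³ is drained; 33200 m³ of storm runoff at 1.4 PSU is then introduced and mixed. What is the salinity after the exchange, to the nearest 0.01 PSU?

Remaining after removal: 13,100 m³ at 89.4 PSU (salt = 1,171,140)
After addition: salt = 1,171,140 + 33,200×1.4 = 1,217,620; volume = 46,300 m³
S = 1,217,620 / 46,300 = 26.2985 PSU

26.30 PSU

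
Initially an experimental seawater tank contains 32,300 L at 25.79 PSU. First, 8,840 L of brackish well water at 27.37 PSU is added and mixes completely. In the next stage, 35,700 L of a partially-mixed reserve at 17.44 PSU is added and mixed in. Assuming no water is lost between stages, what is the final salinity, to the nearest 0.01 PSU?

22.09 PSU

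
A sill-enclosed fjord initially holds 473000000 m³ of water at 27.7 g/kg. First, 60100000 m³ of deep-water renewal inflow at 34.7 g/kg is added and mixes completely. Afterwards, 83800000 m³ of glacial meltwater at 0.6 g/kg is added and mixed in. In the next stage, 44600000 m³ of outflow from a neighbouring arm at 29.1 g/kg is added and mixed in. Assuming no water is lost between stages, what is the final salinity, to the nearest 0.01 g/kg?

25.00 g/kg

Total salt / total volume:
Initial salt = 473,000,000×27.7 = 13,102,100,000
After stage 1: salt = 13,102,100,000 + 60,100,000×34.7 = 15,187,570,000; volume = 533,100,000 m³; S = 28.489 g/kg
After stage 2: salt = 15,187,570,000 + 83,800,000×0.6 = 15,237,850,000; volume = 616,900,000 m³; S = 24.701 g/kg
After stage 3: salt = 15,237,850,000 + 44,600,000×29.1 = 16,535,710,000; volume = 661,500,000 m³
S = 16,535,710,000 / 661,500,000 = 24.9973 g/kg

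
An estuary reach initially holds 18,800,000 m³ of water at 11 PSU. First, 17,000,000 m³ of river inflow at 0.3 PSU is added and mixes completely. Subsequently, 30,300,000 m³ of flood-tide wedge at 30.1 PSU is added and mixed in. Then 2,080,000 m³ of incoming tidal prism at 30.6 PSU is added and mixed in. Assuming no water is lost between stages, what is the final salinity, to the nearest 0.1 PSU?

17.4 PSU

Conserving salt mass:
Initial salt = 18,800,000×11 = 206,800,000
After stage 1: salt = 206,800,000 + 17,000,000×0.3 = 211,900,000; volume = 35,800,000 m³; S = 5.919 PSU
After stage 2: salt = 211,900,000 + 30,300,000×30.1 = 1,123,930,000; volume = 66,100,000 m³; S = 17.003 PSU
After stage 3: salt = 1,123,930,000 + 2,080,000×30.6 = 1,187,578,000; volume = 68,180,000 m³
S = 1,187,578,000 / 68,180,000 = 17.4183 PSU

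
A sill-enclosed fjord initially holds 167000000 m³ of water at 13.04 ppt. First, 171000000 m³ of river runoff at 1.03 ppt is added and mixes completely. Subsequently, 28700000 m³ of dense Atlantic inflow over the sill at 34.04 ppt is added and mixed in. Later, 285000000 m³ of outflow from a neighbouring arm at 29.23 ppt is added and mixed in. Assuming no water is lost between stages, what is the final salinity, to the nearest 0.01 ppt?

17.89 ppt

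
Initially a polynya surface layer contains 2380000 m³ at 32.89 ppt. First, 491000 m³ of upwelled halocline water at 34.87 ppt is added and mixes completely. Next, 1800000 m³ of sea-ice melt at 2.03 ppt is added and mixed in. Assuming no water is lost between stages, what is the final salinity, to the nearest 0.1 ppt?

21.2 ppt

Weighted by volume,
Initial salt = 2,380,000×32.89 = 78,278,200
After stage 1: salt = 78,278,200 + 491,000×34.87 = 95,399,370; volume = 2,871,000 m³; S = 33.229 ppt
After stage 2: salt = 95,399,370 + 1,800,000×2.03 = 99,053,370; volume = 4,671,000 m³
S = 99,053,370 / 4,671,000 = 21.206 ppt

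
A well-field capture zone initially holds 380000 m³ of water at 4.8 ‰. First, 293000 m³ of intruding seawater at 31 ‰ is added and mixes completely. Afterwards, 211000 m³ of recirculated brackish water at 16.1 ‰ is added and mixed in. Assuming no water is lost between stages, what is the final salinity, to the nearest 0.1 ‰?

Weighted by volume,
Initial salt = 380,000×4.8 = 1,824,000
After stage 1: salt = 1,824,000 + 293,000×31 = 10,907,000; volume = 673,000 m³; S = 16.207 ‰
After stage 2: salt = 10,907,000 + 211,000×16.1 = 14,304,100; volume = 884,000 m³
S = 14,304,100 / 884,000 = 16.1811 ‰

16.2 ‰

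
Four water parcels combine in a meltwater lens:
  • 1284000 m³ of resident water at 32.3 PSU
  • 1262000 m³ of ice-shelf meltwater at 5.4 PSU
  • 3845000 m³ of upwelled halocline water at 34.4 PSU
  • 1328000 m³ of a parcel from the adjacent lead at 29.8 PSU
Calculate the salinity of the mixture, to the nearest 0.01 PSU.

By conservation of dissolved salt,
salt = 1,284,000×32.3 + 1,262,000×5.4 + 3,845,000×34.4 + 1,328,000×29.8 = 41,473,200 + 6,814,800 + 132,268,000 + 39,574,400 = 220,130,400
volume = 1,284,000 + 1,262,000 + 3,845,000 + 1,328,000 = 7,719,000 m³
S = 220,130,400 / 7,719,000 = 28.518 PSU

28.52 PSU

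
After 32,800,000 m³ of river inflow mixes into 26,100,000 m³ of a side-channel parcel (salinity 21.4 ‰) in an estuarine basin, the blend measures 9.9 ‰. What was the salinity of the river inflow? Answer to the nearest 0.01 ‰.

0.75 ‰

Salt balance: 26,100,000×21.4 + 32,800,000×S = 58,900,000×9.9
558,540,000 + 32,800,000·S = 583,110,000
S = (583,110,000 − 558,540,000) / 32,800,000 = 0.7491 ‰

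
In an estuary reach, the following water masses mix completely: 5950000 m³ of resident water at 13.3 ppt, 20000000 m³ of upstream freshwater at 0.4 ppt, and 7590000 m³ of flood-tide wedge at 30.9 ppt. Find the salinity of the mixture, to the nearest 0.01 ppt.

9.59 ppt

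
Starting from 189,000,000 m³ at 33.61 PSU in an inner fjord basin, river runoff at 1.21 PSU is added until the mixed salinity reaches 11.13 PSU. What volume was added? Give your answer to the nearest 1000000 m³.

428000000 m³

Salt balance: 189,000,000×33.61 + V×1.21 = (189,000,000+V)×11.13
6,352,290,000 + 1.21V = 2,103,570,000 + 11.13V
4,248,720,000 = 9.92V
V = 428,298,387.1 m³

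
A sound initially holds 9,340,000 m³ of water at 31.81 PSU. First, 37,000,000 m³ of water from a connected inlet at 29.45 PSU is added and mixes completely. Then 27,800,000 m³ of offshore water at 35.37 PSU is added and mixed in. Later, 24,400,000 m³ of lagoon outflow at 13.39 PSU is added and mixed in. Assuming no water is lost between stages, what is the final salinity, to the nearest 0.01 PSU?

27.37 PSU

By conservation of dissolved salt,
Initial salt = 9,340,000×31.81 = 297,105,400
After stage 1: salt = 297,105,400 + 37,000,000×29.45 = 1,386,755,400; volume = 46,340,000 m³; S = 29.926 PSU
After stage 2: salt = 1,386,755,400 + 27,800,000×35.37 = 2,370,041,400; volume = 74,140,000 m³; S = 31.967 PSU
After stage 3: salt = 2,370,041,400 + 24,400,000×13.39 = 2,696,757,400; volume = 98,540,000 m³
S = 2,696,757,400 / 98,540,000 = 27.3671 PSU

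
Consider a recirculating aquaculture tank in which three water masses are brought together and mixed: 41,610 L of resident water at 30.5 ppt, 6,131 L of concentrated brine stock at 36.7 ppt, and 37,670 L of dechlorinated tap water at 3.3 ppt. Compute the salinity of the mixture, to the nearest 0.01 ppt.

Weighted by volume,
salt = 41,610×30.5 + 6,131×36.7 + 37,670×3.3 = 1,269,105 + 225,007.7 + 124,311 = 1,618,423.7
volume = 41,610 + 6,131 + 37,670 = 85,411 L
S = 1,618,423.7 / 85,411 = 18.9487 ppt

18.95 ppt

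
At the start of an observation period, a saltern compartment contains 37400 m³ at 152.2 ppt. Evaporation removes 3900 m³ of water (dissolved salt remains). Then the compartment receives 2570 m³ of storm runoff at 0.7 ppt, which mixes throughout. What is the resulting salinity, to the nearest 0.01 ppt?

157.86 ppt

After evaporation: salt = 37,400×152.2 = 5,692,280; volume = 37,400 − 3,900 = 33,500 m³
After mixing: salt = 5,692,280 + 2,570×0.7 = 5,694,079; volume = 33,500 + 2,570 = 36,070 m³
S = 5,694,079 / 36,070 = 157.8619 ppt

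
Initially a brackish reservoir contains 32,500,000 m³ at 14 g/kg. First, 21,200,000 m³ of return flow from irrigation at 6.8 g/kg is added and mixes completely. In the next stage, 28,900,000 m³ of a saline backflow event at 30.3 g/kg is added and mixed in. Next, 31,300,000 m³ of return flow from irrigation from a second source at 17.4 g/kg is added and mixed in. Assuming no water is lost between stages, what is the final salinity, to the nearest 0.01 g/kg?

Salt balance:
Initial salt = 32,500,000×14 = 455,000,000
After stage 1: salt = 455,000,000 + 21,200,000×6.8 = 599,160,000; volume = 53,700,000 m³; S = 11.158 g/kg
After stage 2: salt = 599,160,000 + 28,900,000×30.3 = 1,474,830,000; volume = 82,600,000 m³; S = 17.855 g/kg
After stage 3: salt = 1,474,830,000 + 31,300,000×17.4 = 2,019,450,000; volume = 113,900,000 m³
S = 2,019,450,000 / 113,900,000 = 17.73 g/kg

17.73 g/kg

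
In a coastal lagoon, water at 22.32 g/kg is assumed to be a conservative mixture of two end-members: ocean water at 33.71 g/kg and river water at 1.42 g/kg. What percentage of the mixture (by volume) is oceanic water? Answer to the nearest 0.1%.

64.7%

Let g be the oceanic fraction. Salt balance per unit volume:
g×33.71 + (1−g)×1.42 = 22.32
g = (22.32 − 1.42) / (33.71 − 1.42) = 20.9/32.29 = 0.6473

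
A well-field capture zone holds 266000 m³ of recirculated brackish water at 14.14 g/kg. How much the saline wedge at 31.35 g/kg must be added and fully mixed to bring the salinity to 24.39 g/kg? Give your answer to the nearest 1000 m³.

Salt balance: 266,000×14.14 + V×31.35 = (266,000+V)×24.39
3,761,240 + 31.35V = 6,487,740 + 24.39V
2,726,500 = 6.96V
V = 391,738.51 m³

392000 m³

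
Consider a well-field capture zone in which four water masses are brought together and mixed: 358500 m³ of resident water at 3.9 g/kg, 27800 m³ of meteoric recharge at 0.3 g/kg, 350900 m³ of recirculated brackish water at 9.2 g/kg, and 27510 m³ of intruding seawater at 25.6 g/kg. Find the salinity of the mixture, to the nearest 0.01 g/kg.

Weighted by volume,
salt = 358,500×3.9 + 27,800×0.3 + 350,900×9.2 + 27,510×25.6 = 1,398,150 + 8,340 + 3,228,280 + 704,256 = 5,339,026
volume = 358,500 + 27,800 + 350,900 + 27,510 = 764,710 m³
S = 5,339,026 / 764,710 = 6.9818 g/kg

6.98 g/kg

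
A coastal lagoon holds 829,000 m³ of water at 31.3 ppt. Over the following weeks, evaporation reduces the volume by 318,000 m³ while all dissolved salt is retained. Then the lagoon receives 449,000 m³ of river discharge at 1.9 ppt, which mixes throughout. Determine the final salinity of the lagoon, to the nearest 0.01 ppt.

27.92 ppt

After evaporation: salt = 829,000×31.3 = 25,947,700; volume = 829,000 − 318,000 = 511,000 m³
After mixing: salt = 25,947,700 + 449,000×1.9 = 26,800,800; volume = 511,000 + 449,000 = 960,000 m³
S = 26,800,800 / 960,000 = 27.9175 ppt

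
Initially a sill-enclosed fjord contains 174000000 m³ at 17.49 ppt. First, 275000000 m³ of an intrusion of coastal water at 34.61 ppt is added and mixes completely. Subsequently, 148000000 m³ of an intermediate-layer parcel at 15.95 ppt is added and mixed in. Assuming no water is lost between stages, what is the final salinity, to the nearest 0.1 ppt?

25.0 ppt

Total salt / total volume:
Initial salt = 174,000,000×17.49 = 3,043,260,000
After stage 1: salt = 3,043,260,000 + 275,000,000×34.61 = 12,561,010,000; volume = 449,000,000 m³; S = 27.976 ppt
After stage 2: salt = 12,561,010,000 + 148,000,000×15.95 = 14,921,610,000; volume = 597,000,000 m³
S = 14,921,610,000 / 597,000,000 = 24.9943 ppt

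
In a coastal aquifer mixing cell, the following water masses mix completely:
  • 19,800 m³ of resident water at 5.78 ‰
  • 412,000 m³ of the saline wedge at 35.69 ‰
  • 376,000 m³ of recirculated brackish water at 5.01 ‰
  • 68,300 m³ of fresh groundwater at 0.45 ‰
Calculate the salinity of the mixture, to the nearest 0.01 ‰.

Conserving salt mass:
salt = 19,800×5.78 + 412,000×35.69 + 376,000×5.01 + 68,300×0.45 = 114,444 + 14,704,280 + 1,883,760 + 30,735 = 16,733,219
volume = 19,800 + 412,000 + 376,000 + 68,300 = 876,100 m³
S = 16,733,219 / 876,100 = 19.0997 ‰

19.10 ‰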